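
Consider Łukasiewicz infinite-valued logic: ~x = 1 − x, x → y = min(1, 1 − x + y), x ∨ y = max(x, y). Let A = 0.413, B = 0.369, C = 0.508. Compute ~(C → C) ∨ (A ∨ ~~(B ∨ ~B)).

C → C = min(1, 1 − 0.508 + 0.508) = min(1, 1.000) = 1.000
~(C → C) = 1 − 1.000 = 0.000
~B = 1 − 0.369 = 0.631
B ∨ ~B = max(0.369, 0.631) = 0.631
~(B ∨ ~B) = 1 − 0.631 = 0.369
~~(B ∨ ~B) = 1 − 0.369 = 0.631
A ∨ ~~(B ∨ ~B) = max(0.413, 0.631) = 0.631
~(C → C) ∨ (A ∨ ~~(B ∨ ~B)) = max(0.000, 0.631) = 0.631

0.631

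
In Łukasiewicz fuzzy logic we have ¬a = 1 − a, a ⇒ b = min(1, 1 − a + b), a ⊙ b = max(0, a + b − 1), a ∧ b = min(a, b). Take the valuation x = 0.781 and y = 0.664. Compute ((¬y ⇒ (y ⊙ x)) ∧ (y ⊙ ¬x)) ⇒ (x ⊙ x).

¬y = 1 − 0.664 = 0.336
y ⊙ x = max(0, 0.664 + 0.781 − 1) = max(0, 0.445) = 0.445
¬y ⇒ (y ⊙ x) = min(1, 1 − 0.336 + 0.445) = min(1, 1.109) = 1.000
¬x = 1 − 0.781 = 0.219
y ⊙ ¬x = max(0, 0.664 + 0.219 − 1) = max(0, -0.117) = 0.000
(¬y ⇒ (y ⊙ x)) ∧ (y ⊙ ¬x) = min(1.000, 0.000) = 0.000
x ⊙ x = max(0, 0.781 + 0.781 − 1) = max(0, 0.562) = 0.562
((¬y ⇒ (y ⊙ x)) ∧ (y ⊙ ¬x)) ⇒ (x ⊙ x) = min(1, 1 − 0.000 + 0.562) = min(1, 1.562) = 1.000

1.000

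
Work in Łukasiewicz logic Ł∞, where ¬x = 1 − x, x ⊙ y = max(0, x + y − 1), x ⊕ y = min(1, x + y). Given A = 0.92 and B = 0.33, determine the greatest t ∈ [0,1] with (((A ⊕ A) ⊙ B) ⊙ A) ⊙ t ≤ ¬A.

0.83

A ⊕ A = min(1, 0.92 + 0.92) = min(1, 1.84) = 1.00
(A ⊕ A) ⊙ B = max(0, 1.00 + 0.33 − 1) = max(0, 0.33) = 0.33
((A ⊕ A) ⊙ B) ⊙ A = max(0, 0.33 + 0.92 − 1) = max(0, 0.25) = 0.25
So the left factor is ((A ⊕ A) ⊙ B) ⊙ A = 0.25.
¬A = 1 − 0.92 = 0.08
So the right-hand bound is ¬A = 0.08.
The residuum of the Łukasiewicz t-norm gives the supremum: min(1, 1 − 0.25 + 0.08).
1 − 0.25 + 0.08 = 0.83, so t = min(1, 0.83) = 0.83.
Check: 0.25 ⊙ 0.83 = max(0, 0.08) = 0.08 ≤ 0.08.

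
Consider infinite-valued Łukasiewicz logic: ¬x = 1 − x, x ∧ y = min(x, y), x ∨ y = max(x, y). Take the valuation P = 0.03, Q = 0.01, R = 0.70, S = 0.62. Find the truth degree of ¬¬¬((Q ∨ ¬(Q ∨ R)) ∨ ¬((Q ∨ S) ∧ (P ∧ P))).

0.03

Q ∨ R = max(0.01, 0.70) = 0.70
¬(Q ∨ R) = 1 − 0.70 = 0.30
Q ∨ ¬(Q ∨ R) = max(0.01, 0.30) = 0.30
Q ∨ S = max(0.01, 0.62) = 0.62
P ∧ P = min(0.03, 0.03) = 0.03
(Q ∨ S) ∧ (P ∧ P) = min(0.62, 0.03) = 0.03
¬((Q ∨ S) ∧ (P ∧ P)) = 1 − 0.03 = 0.97
(Q ∨ ¬(Q ∨ R)) ∨ ¬((Q ∨ S) ∧ (P ∧ P)) = max(0.30, 0.97) = 0.97
¬((Q ∨ ¬(Q ∨ R)) ∨ ¬((Q ∨ S) ∧ (P ∧ P))) = 1 − 0.97 = 0.03
¬¬((Q ∨ ¬(Q ∨ R)) ∨ ¬((Q ∨ S) ∧ (P ∧ P))) = 1 − 0.03 = 0.97
¬¬¬((Q ∨ ¬(Q ∨ R)) ∨ ¬((Q ∨ S) ∧ (P ∧ P))) = 1 − 0.97 = 0.03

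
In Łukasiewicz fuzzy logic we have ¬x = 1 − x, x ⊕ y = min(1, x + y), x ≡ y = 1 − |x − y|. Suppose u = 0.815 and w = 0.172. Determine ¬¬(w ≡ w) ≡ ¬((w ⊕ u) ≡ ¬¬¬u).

0.802

w ≡ w = 1 − |0.172 − 0.172| = 1 − 0.000 = 1.000
¬(w ≡ w) = 1 − 1.000 = 0.000
¬¬(w ≡ w) = 1 − 0.000 = 1.000
w ⊕ u = min(1, 0.172 + 0.815) = min(1, 0.987) = 0.987
¬u = 1 − 0.815 = 0.185
¬¬u = 1 − 0.185 = 0.815
¬¬¬u = 1 − 0.815 = 0.185
(w ⊕ u) ≡ ¬¬¬u = 1 − |0.987 − 0.185| = 1 − 0.802 = 0.198
¬((w ⊕ u) ≡ ¬¬¬u) = 1 − 0.198 = 0.802
¬¬(w ≡ w) ≡ ¬((w ⊕ u) ≡ ¬¬¬u) = 1 − |1.000 − 0.802| = 1 − 0.198 = 0.802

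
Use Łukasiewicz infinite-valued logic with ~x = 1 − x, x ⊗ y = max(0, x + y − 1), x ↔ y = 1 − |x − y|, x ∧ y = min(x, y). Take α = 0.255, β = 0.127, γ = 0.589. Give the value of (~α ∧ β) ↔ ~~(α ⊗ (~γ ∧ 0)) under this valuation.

~α = 1 − 0.255 = 0.745
~α ∧ β = min(0.745, 0.127) = 0.127
~γ = 1 − 0.589 = 0.411
~γ ∧ 0 = min(0.411, 0.000) = 0.000
α ⊗ (~γ ∧ 0) = max(0, 0.255 + 0.000 − 1) = max(0, -0.745) = 0.000
~(α ⊗ (~γ ∧ 0)) = 1 − 0.000 = 1.000
~~(α ⊗ (~γ ∧ 0)) = 1 − 1.000 = 0.000
(~α ∧ β) ↔ ~~(α ⊗ (~γ ∧ 0)) = 1 − |0.127 − 0.000| = 1 − 0.127 = 0.873

0.873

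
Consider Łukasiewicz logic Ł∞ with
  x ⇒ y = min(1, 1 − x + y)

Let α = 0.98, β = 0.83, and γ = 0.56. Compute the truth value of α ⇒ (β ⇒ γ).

0.75

β ⇒ γ = min(1, 1 − 0.83 + 0.56) = min(1, 0.73) = 0.73
α ⇒ (β ⇒ γ) = min(1, 1 − 0.98 + 0.73) = min(1, 0.75) = 0.75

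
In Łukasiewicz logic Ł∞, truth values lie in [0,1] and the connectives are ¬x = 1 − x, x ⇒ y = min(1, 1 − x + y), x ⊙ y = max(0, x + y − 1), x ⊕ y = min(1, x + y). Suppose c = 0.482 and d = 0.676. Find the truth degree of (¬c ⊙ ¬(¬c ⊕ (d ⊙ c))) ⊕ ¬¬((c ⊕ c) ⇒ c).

¬c = 1 − 0.482 = 0.518
d ⊙ c = max(0, 0.676 + 0.482 − 1) = max(0, 0.158) = 0.158
¬c ⊕ (d ⊙ c) = min(1, 0.518 + 0.158) = min(1, 0.676) = 0.676
¬(¬c ⊕ (d ⊙ c)) = 1 − 0.676 = 0.324
¬c ⊙ ¬(¬c ⊕ (d ⊙ c)) = max(0, 0.518 + 0.324 − 1) = max(0, -0.158) = 0.000
c ⊕ c = min(1, 0.482 + 0.482) = min(1, 0.964) = 0.964
(c ⊕ c) ⇒ c = min(1, 1 − 0.964 + 0.482) = min(1, 0.518) = 0.518
¬((c ⊕ c) ⇒ c) = 1 − 0.518 = 0.482
¬¬((c ⊕ c) ⇒ c) = 1 − 0.482 = 0.518
(¬c ⊙ ¬(¬c ⊕ (d ⊙ c))) ⊕ ¬¬((c ⊕ c) ⇒ c) = min(1, 0.000 + 0.518) = min(1, 0.518) = 0.518

0.518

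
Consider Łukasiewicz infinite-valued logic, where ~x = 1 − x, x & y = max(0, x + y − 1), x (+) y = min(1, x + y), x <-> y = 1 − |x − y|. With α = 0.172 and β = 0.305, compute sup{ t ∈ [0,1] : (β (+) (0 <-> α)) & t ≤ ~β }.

0.695

0 <-> α = 1 − |0.000 − 0.172| = 1 − 0.172 = 0.828
β (+) (0 <-> α) = min(1, 0.305 + 0.828) = min(1, 1.133) = 1.000
So the left factor is β (+) (0 <-> α) = 1.000.
~β = 1 − 0.305 = 0.695
So the right-hand bound is ~β = 0.695.
The residuum of the Łukasiewicz t-norm gives the supremum: min(1, 1 − 1.000 + 0.695).
1 − 1.000 + 0.695 = 0.695, so t = min(1, 0.695) = 0.695.
Check: 1.000 & 0.695 = max(0, 0.695) = 0.695 ≤ 0.695.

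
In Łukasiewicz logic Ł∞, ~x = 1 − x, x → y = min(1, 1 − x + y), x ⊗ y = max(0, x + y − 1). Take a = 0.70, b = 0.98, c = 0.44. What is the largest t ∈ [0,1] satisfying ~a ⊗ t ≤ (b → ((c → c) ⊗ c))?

1.00

~a = 1 − 0.70 = 0.30
So the left factor is ~a = 0.30.
c → c = min(1, 1 − 0.44 + 0.44) = min(1, 1.00) = 1.00
(c → c) ⊗ c = max(0, 1.00 + 0.44 − 1) = max(0, 0.44) = 0.44
b → ((c → c) ⊗ c) = min(1, 1 − 0.98 + 0.44) = min(1, 0.46) = 0.46
So the right-hand bound is b → ((c → c) ⊗ c) = 0.46.
The residuum of the Łukasiewicz t-norm gives the supremum: min(1, 1 − 0.30 + 0.46).
1 − 0.30 + 0.46 = 1.16, so t = min(1, 1.16) = 1.00.
Check: 0.30 ⊗ 1.00 = max(0, 0.30) = 0.30 ≤ 0.46.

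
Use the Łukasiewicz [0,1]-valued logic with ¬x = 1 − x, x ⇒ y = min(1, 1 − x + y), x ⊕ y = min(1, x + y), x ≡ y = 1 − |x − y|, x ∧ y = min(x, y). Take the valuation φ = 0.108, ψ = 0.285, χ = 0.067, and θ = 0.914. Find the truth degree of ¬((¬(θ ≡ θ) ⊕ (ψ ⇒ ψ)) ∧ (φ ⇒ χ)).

0.041

θ ≡ θ = 1 − |0.914 − 0.914| = 1 − 0.000 = 1.000
¬(θ ≡ θ) = 1 − 1.000 = 0.000
ψ ⇒ ψ = min(1, 1 − 0.285 + 0.285) = min(1, 1.000) = 1.000
¬(θ ≡ θ) ⊕ (ψ ⇒ ψ) = min(1, 0.000 + 1.000) = min(1, 1.000) = 1.000
φ ⇒ χ = min(1, 1 − 0.108 + 0.067) = min(1, 0.959) = 0.959
(¬(θ ≡ θ) ⊕ (ψ ⇒ ψ)) ∧ (φ ⇒ χ) = min(1.000, 0.959) = 0.959
¬((¬(θ ≡ θ) ⊕ (ψ ⇒ ψ)) ∧ (φ ⇒ χ)) = 1 − 0.959 = 0.041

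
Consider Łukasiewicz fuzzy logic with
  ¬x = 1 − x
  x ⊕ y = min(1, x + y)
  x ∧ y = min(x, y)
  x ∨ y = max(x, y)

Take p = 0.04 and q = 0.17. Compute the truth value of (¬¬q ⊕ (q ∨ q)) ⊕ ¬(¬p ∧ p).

¬q = 1 − 0.17 = 0.83
¬¬q = 1 − 0.83 = 0.17
q ∨ q = max(0.17, 0.17) = 0.17
¬¬q ⊕ (q ∨ q) = min(1, 0.17 + 0.17) = min(1, 0.34) = 0.34
¬p = 1 − 0.04 = 0.96
¬p ∧ p = min(0.96, 0.04) = 0.04
¬(¬p ∧ p) = 1 − 0.04 = 0.96
(¬¬q ⊕ (q ∨ q)) ⊕ ¬(¬p ∧ p) = min(1, 0.34 + 0.96) = min(1, 1.30) = 1.00

1.00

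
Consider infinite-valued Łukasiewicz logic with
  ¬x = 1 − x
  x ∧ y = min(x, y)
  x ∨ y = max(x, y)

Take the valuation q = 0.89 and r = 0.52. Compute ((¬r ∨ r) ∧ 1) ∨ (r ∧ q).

0.52

¬r = 1 − 0.52 = 0.48
¬r ∨ r = max(0.48, 0.52) = 0.52
(¬r ∨ r) ∧ 1 = min(0.52, 1.00) = 0.52
r ∧ q = min(0.52, 0.89) = 0.52
((¬r ∨ r) ∧ 1) ∨ (r ∧ q) = max(0.52, 0.52) = 0.52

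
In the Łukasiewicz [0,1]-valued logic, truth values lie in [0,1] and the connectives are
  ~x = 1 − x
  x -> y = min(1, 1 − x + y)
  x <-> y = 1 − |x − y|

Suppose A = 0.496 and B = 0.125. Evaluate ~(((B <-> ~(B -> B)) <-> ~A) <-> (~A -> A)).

0.363

B -> B = min(1, 1 − 0.125 + 0.125) = min(1, 1.000) = 1.000
~(B -> B) = 1 − 1.000 = 0.000
B <-> ~(B -> B) = 1 − |0.125 − 0.000| = 1 − 0.125 = 0.875
~A = 1 − 0.496 = 0.504
(B <-> ~(B -> B)) <-> ~A = 1 − |0.875 − 0.504| = 1 − 0.371 = 0.629
~A -> A = min(1, 1 − 0.504 + 0.496) = min(1, 0.992) = 0.992
((B <-> ~(B -> B)) <-> ~A) <-> (~A -> A) = 1 − |0.629 − 0.992| = 1 − 0.363 = 0.637
~(((B <-> ~(B -> B)) <-> ~A) <-> (~A -> A)) = 1 − 0.637 = 0.363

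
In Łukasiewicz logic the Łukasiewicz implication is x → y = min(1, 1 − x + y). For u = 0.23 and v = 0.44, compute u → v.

u → v = min(1, 1 − 0.23 + 0.44) = min(1, 1.21) = 1.00
For comparison, the Gödel implication (1 if x ≤ y else y) would give 1.00.

1.00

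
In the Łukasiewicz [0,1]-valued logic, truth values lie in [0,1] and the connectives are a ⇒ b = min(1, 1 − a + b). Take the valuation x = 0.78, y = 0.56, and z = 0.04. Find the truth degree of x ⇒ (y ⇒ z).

0.70

y ⇒ z = min(1, 1 − 0.56 + 0.04) = min(1, 0.48) = 0.48
x ⇒ (y ⇒ z) = min(1, 1 − 0.78 + 0.48) = min(1, 0.70) = 0.70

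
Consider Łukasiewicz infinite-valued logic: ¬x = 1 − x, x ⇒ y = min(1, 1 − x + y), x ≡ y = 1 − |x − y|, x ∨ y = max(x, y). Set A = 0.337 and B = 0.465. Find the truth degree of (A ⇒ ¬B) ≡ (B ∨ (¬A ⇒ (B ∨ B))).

¬B = 1 − 0.465 = 0.535
A ⇒ ¬B = min(1, 1 − 0.337 + 0.535) = min(1, 1.198) = 1.000
¬A = 1 − 0.337 = 0.663
B ∨ B = max(0.465, 0.465) = 0.465
¬A ⇒ (B ∨ B) = min(1, 1 − 0.663 + 0.465) = min(1, 0.802) = 0.802
B ∨ (¬A ⇒ (B ∨ B)) = max(0.465, 0.802) = 0.802
(A ⇒ ¬B) ≡ (B ∨ (¬A ⇒ (B ∨ B))) = 1 − |1.000 − 0.802| = 1 − 0.198 = 0.802

0.802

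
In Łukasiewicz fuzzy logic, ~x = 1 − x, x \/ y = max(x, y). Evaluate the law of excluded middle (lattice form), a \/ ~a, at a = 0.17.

0.83

~a = 1 − 0.17 = 0.83
a \/ ~a = max(0.17, 0.83) = 0.83
(The value 0.83 < 1 shows this instance is not satisfied; not a Ł∞-tautology — its value is max(a, 1−a).)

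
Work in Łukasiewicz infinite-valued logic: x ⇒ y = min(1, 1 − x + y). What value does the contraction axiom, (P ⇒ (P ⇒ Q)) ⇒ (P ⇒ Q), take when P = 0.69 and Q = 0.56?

P ⇒ Q = min(1, 1 − 0.69 + 0.56) = min(1, 0.87) = 0.87
P ⇒ (P ⇒ Q) = min(1, 1 − 0.69 + 0.87) = min(1, 1.18) = 1.00
(P ⇒ (P ⇒ Q)) ⇒ (P ⇒ Q) = min(1, 1 − 1.00 + 0.87) = min(1, 0.87) = 0.87
(The value 0.87 < 1 shows this instance is not satisfied; fails in Ł∞ (the t-norm is not idempotent).)

0.87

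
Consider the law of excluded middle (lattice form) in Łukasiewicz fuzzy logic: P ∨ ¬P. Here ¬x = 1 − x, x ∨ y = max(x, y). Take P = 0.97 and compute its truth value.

0.97

¬P = 1 − 0.97 = 0.03
P ∨ ¬P = max(0.97, 0.03) = 0.97
(The value 0.97 < 1 shows this instance is not satisfied; not a Ł∞-tautology — its value is max(a, 1−a).)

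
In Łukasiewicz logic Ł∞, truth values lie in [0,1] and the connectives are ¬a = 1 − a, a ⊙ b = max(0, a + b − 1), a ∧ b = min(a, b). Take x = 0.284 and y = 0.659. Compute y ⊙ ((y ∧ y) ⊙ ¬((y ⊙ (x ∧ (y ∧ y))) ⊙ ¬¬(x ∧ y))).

y ∧ y = min(0.659, 0.659) = 0.659
x ∧ (y ∧ y) = min(0.284, 0.659) = 0.284
y ⊙ (x ∧ (y ∧ y)) = max(0, 0.659 + 0.284 − 1) = max(0, -0.057) = 0.000
x ∧ y = min(0.284, 0.659) = 0.284
¬(x ∧ y) = 1 − 0.284 = 0.716
¬¬(x ∧ y) = 1 − 0.716 = 0.284
(y ⊙ (x ∧ (y ∧ y))) ⊙ ¬¬(x ∧ y) = max(0, 0.000 + 0.284 − 1) = max(0, -0.716) = 0.000
¬((y ⊙ (x ∧ (y ∧ y))) ⊙ ¬¬(x ∧ y)) = 1 − 0.000 = 1.000
(y ∧ y) ⊙ ¬((y ⊙ (x ∧ (y ∧ y))) ⊙ ¬¬(x ∧ y)) = max(0, 0.659 + 1.000 − 1) = max(0, 0.659) = 0.659
y ⊙ ((y ∧ y) ⊙ ¬((y ⊙ (x ∧ (y ∧ y))) ⊙ ¬¬(x ∧ y))) = max(0, 0.659 + 0.659 − 1) = max(0, 0.318) = 0.318

0.318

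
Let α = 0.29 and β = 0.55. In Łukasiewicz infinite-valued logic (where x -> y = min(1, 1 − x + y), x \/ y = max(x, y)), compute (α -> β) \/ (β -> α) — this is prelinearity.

α -> β = min(1, 1 − 0.29 + 0.55) = min(1, 1.26) = 1.00
β -> α = min(1, 1 − 0.55 + 0.29) = min(1, 0.74) = 0.74
(α -> β) \/ (β -> α) = max(1.00, 0.74) = 1.00
(As expected: a Ł∞-tautology — holds in every MV-chain.)

1.00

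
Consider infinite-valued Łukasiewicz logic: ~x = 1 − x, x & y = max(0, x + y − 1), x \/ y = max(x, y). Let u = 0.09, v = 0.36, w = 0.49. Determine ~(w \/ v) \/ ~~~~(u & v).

0.51

w \/ v = max(0.49, 0.36) = 0.49
~(w \/ v) = 1 − 0.49 = 0.51
u & v = max(0, 0.09 + 0.36 − 1) = max(0, -0.55) = 0.00
~(u & v) = 1 − 0.00 = 1.00
~~(u & v) = 1 − 1.00 = 0.00
~~~(u & v) = 1 − 0.00 = 1.00
~~~~(u & v) = 1 − 1.00 = 0.00
~(w \/ v) \/ ~~~~(u & v) = max(0.51, 0.00) = 0.51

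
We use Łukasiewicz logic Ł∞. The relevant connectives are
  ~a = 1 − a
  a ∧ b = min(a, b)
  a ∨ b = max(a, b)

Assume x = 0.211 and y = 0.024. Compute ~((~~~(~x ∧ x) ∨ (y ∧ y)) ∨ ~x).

~x = 1 − 0.211 = 0.789
~x ∧ x = min(0.789, 0.211) = 0.211
~(~x ∧ x) = 1 − 0.211 = 0.789
~~(~x ∧ x) = 1 − 0.789 = 0.211
~~~(~x ∧ x) = 1 − 0.211 = 0.789
y ∧ y = min(0.024, 0.024) = 0.024
~~~(~x ∧ x) ∨ (y ∧ y) = max(0.789, 0.024) = 0.789
(~~~(~x ∧ x) ∨ (y ∧ y)) ∨ ~x = max(0.789, 0.789) = 0.789
~((~~~(~x ∧ x) ∨ (y ∧ y)) ∨ ~x) = 1 − 0.789 = 0.211

0.211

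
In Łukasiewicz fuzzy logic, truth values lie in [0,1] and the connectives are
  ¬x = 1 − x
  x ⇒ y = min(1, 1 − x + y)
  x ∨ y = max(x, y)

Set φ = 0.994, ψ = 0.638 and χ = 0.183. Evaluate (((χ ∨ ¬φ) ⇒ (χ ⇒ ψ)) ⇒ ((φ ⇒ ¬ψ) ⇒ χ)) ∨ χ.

0.815

¬φ = 1 − 0.994 = 0.006
χ ∨ ¬φ = max(0.183, 0.006) = 0.183
χ ⇒ ψ = min(1, 1 − 0.183 + 0.638) = min(1, 1.455) = 1.000
(χ ∨ ¬φ) ⇒ (χ ⇒ ψ) = min(1, 1 − 0.183 + 1.000) = min(1, 1.817) = 1.000
¬ψ = 1 − 0.638 = 0.362
φ ⇒ ¬ψ = min(1, 1 − 0.994 + 0.362) = min(1, 0.368) = 0.368
(φ ⇒ ¬ψ) ⇒ χ = min(1, 1 − 0.368 + 0.183) = min(1, 0.815) = 0.815
((χ ∨ ¬φ) ⇒ (χ ⇒ ψ)) ⇒ ((φ ⇒ ¬ψ) ⇒ χ) = min(1, 1 − 1.000 + 0.815) = min(1, 0.815) = 0.815
(((χ ∨ ¬φ) ⇒ (χ ⇒ ψ)) ⇒ ((φ ⇒ ¬ψ) ⇒ χ)) ∨ χ = max(0.815, 0.183) = 0.815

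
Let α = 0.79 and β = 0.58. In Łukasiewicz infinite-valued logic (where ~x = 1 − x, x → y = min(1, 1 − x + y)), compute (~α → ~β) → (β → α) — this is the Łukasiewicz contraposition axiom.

~α = 1 − 0.79 = 0.21
~β = 1 − 0.58 = 0.42
~α → ~β = min(1, 1 − 0.21 + 0.42) = min(1, 1.21) = 1.00
β → α = min(1, 1 − 0.58 + 0.79) = min(1, 1.21) = 1.00
(~α → ~β) → (β → α) = min(1, 1 − 1.00 + 1.00) = min(1, 1.00) = 1.00
(As expected: an axiom of Ł∞, always 1.)

1.00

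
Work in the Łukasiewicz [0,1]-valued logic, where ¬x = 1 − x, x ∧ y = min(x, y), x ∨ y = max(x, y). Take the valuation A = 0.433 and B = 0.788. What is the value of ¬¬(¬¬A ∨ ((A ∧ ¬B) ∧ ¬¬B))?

0.433

¬A = 1 − 0.433 = 0.567
¬¬A = 1 − 0.567 = 0.433
¬B = 1 − 0.788 = 0.212
A ∧ ¬B = min(0.433, 0.212) = 0.212
¬¬B = 1 − 0.212 = 0.788
(A ∧ ¬B) ∧ ¬¬B = min(0.212, 0.788) = 0.212
¬¬A ∨ ((A ∧ ¬B) ∧ ¬¬B) = max(0.433, 0.212) = 0.433
¬(¬¬A ∨ ((A ∧ ¬B) ∧ ¬¬B)) = 1 − 0.433 = 0.567
¬¬(¬¬A ∨ ((A ∧ ¬B) ∧ ¬¬B)) = 1 − 0.567 = 0.433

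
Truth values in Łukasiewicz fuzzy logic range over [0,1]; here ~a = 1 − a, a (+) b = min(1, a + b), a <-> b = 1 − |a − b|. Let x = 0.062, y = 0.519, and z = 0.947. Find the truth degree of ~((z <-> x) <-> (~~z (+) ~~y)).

0.885

z <-> x = 1 − |0.947 − 0.062| = 1 − 0.885 = 0.115
~z = 1 − 0.947 = 0.053
~~z = 1 − 0.053 = 0.947
~y = 1 − 0.519 = 0.481
~~y = 1 − 0.481 = 0.519
~~z (+) ~~y = min(1, 0.947 + 0.519) = min(1, 1.466) = 1.000
(z <-> x) <-> (~~z (+) ~~y) = 1 − |0.115 − 1.000| = 1 − 0.885 = 0.115
~((z <-> x) <-> (~~z (+) ~~y)) = 1 − 0.115 = 0.885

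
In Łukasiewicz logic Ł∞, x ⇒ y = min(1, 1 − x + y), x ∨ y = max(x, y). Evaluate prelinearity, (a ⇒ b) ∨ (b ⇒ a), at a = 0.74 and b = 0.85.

1.00

a ⇒ b = min(1, 1 − 0.74 + 0.85) = min(1, 1.11) = 1.00
b ⇒ a = min(1, 1 − 0.85 + 0.74) = min(1, 0.89) = 0.89
(a ⇒ b) ∨ (b ⇒ a) = max(1.00, 0.89) = 1.00
(As expected: a Ł∞-tautology — holds in every MV-chain.)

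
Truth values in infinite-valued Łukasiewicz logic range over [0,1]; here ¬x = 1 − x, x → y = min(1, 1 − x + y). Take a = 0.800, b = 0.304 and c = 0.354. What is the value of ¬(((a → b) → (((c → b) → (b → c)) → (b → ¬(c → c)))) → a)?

a → b = min(1, 1 − 0.800 + 0.304) = min(1, 0.504) = 0.504
c → b = min(1, 1 − 0.354 + 0.304) = min(1, 0.950) = 0.950
b → c = min(1, 1 − 0.304 + 0.354) = min(1, 1.050) = 1.000
(c → b) → (b → c) = min(1, 1 − 0.950 + 1.000) = min(1, 1.050) = 1.000
c → c = min(1, 1 − 0.354 + 0.354) = min(1, 1.000) = 1.000
¬(c → c) = 1 − 1.000 = 0.000
b → ¬(c → c) = min(1, 1 − 0.304 + 0.000) = min(1, 0.696) = 0.696
((c → b) → (b → c)) → (b → ¬(c → c)) = min(1, 1 − 1.000 + 0.696) = min(1, 0.696) = 0.696
(a → b) → (((c → b) → (b → c)) → (b → ¬(c → c))) = min(1, 1 − 0.504 + 0.696) = min(1, 1.192) = 1.000
((a → b) → (((c → b) → (b → c)) → (b → ¬(c → c)))) → a = min(1, 1 − 1.000 + 0.800) = min(1, 0.800) = 0.800
¬(((a → b) → (((c → b) → (b → c)) → (b → ¬(c → c)))) → a) = 1 − 0.800 = 0.200

0.200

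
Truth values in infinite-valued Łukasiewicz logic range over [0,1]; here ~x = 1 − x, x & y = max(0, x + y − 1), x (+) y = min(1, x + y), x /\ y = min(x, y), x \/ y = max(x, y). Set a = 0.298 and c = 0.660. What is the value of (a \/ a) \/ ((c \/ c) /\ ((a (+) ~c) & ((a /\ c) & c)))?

a \/ a = max(0.298, 0.298) = 0.298
c \/ c = max(0.660, 0.660) = 0.660
~c = 1 − 0.660 = 0.340
a (+) ~c = min(1, 0.298 + 0.340) = min(1, 0.638) = 0.638
a /\ c = min(0.298, 0.660) = 0.298
(a /\ c) & c = max(0, 0.298 + 0.660 − 1) = max(0, -0.042) = 0.000
(a (+) ~c) & ((a /\ c) & c) = max(0, 0.638 + 0.000 − 1) = max(0, -0.362) = 0.000
(c \/ c) /\ ((a (+) ~c) & ((a /\ c) & c)) = min(0.660, 0.000) = 0.000
(a \/ a) \/ ((c \/ c) /\ ((a (+) ~c) & ((a /\ c) & c))) = max(0.298, 0.000) = 0.298

0.298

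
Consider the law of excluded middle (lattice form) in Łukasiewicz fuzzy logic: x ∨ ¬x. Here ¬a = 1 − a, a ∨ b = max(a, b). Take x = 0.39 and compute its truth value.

¬x = 1 − 0.39 = 0.61
x ∨ ¬x = max(0.39, 0.61) = 0.61
(The value 0.61 < 1 shows this instance is not satisfied; not a Ł∞-tautology — its value is max(a, 1−a).)

0.61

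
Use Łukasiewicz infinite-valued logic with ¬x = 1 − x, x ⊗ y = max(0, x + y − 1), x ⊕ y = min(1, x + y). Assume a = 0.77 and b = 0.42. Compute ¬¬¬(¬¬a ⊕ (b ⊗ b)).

0.23

¬a = 1 − 0.77 = 0.23
¬¬a = 1 − 0.23 = 0.77
b ⊗ b = max(0, 0.42 + 0.42 − 1) = max(0, -0.16) = 0.00
¬¬a ⊕ (b ⊗ b) = min(1, 0.77 + 0.00) = min(1, 0.77) = 0.77
¬(¬¬a ⊕ (b ⊗ b)) = 1 − 0.77 = 0.23
¬¬(¬¬a ⊕ (b ⊗ b)) = 1 − 0.23 = 0.77
¬¬¬(¬¬a ⊕ (b ⊗ b)) = 1 − 0.77 = 0.23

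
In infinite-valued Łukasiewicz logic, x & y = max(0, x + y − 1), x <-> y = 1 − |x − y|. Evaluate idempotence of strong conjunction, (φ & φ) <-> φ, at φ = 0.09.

0.91

φ & φ = max(0, 0.09 + 0.09 − 1) = max(0, -0.82) = 0.00
(φ & φ) <-> φ = 1 − |0.00 − 0.09| = 1 − 0.09 = 0.91
(The value 0.91 < 1 shows this instance is not satisfied; fails in Ł∞ since a ⊗ a = max(0, 2a−1) ≠ a in general.)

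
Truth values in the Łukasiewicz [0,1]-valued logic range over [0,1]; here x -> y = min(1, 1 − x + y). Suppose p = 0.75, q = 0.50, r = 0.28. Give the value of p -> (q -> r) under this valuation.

q -> r = min(1, 1 − 0.50 + 0.28) = min(1, 0.78) = 0.78
p -> (q -> r) = min(1, 1 − 0.75 + 0.78) = min(1, 1.03) = 1.00

1.00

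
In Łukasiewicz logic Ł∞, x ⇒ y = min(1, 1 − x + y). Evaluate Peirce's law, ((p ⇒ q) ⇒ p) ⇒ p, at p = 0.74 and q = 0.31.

p ⇒ q = min(1, 1 − 0.74 + 0.31) = min(1, 0.57) = 0.57
(p ⇒ q) ⇒ p = min(1, 1 − 0.57 + 0.74) = min(1, 1.17) = 1.00
((p ⇒ q) ⇒ p) ⇒ p = min(1, 1 − 1.00 + 0.74) = min(1, 0.74) = 0.74
(The value 0.74 < 1 shows this instance is not satisfied; not a Ł∞-tautology in general.)

0.74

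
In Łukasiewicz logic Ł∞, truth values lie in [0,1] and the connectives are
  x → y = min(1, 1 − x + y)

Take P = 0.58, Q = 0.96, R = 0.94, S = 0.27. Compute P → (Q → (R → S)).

R → S = min(1, 1 − 0.94 + 0.27) = min(1, 0.33) = 0.33
Q → (R → S) = min(1, 1 − 0.96 + 0.33) = min(1, 0.37) = 0.37
P → (Q → (R → S)) = min(1, 1 − 0.58 + 0.37) = min(1, 0.79) = 0.79

0.79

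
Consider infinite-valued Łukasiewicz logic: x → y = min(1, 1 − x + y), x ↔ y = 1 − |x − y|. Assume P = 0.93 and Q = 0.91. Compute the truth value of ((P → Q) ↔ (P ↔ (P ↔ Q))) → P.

0.96

P → Q = min(1, 1 − 0.93 + 0.91) = min(1, 0.98) = 0.98
P ↔ Q = 1 − |0.93 − 0.91| = 1 − 0.02 = 0.98
P ↔ (P ↔ Q) = 1 − |0.93 − 0.98| = 1 − 0.05 = 0.95
(P → Q) ↔ (P ↔ (P ↔ Q)) = 1 − |0.98 − 0.95| = 1 − 0.03 = 0.97
((P → Q) ↔ (P ↔ (P ↔ Q))) → P = min(1, 1 − 0.97 + 0.93) = min(1, 0.96) = 0.96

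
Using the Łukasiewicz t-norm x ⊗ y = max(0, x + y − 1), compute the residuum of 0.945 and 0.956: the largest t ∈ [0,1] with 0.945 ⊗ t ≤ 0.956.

The residuum of the Łukasiewicz t-norm gives the supremum: min(1, 1 − 0.945 + 0.956).
1 − 0.945 + 0.956 = 1.011, so t = min(1, 1.011) = 1.000.
Check: 0.945 ⊗ 1.000 = max(0, 0.945) = 0.945 ≤ 0.956.

1.000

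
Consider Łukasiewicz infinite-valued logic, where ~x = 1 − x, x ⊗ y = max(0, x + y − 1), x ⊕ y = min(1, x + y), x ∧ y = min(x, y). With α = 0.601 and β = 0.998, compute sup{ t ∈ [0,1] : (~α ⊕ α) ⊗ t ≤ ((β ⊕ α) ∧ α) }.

0.601

~α = 1 − 0.601 = 0.399
~α ⊕ α = min(1, 0.399 + 0.601) = min(1, 1.000) = 1.000
So the left factor is ~α ⊕ α = 1.000.
β ⊕ α = min(1, 0.998 + 0.601) = min(1, 1.599) = 1.000
(β ⊕ α) ∧ α = min(1.000, 0.601) = 0.601
So the right-hand bound is (β ⊕ α) ∧ α = 0.601.
The residuum of the Łukasiewicz t-norm gives the supremum: min(1, 1 − 1.000 + 0.601).
1 − 1.000 + 0.601 = 0.601, so t = min(1, 0.601) = 0.601.
Check: 1.000 ⊗ 0.601 = max(0, 0.601) = 0.601 ≤ 0.601.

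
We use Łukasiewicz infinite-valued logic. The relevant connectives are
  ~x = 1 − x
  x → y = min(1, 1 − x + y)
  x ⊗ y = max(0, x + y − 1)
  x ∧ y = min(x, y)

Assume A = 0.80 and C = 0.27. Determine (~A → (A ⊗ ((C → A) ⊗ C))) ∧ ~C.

0.73

~A = 1 − 0.80 = 0.20
C → A = min(1, 1 − 0.27 + 0.80) = min(1, 1.53) = 1.00
(C → A) ⊗ C = max(0, 1.00 + 0.27 − 1) = max(0, 0.27) = 0.27
A ⊗ ((C → A) ⊗ C) = max(0, 0.80 + 0.27 − 1) = max(0, 0.07) = 0.07
~A → (A ⊗ ((C → A) ⊗ C)) = min(1, 1 − 0.20 + 0.07) = min(1, 0.87) = 0.87
~C = 1 − 0.27 = 0.73
(~A → (A ⊗ ((C → A) ⊗ C))) ∧ ~C = min(0.87, 0.73) = 0.73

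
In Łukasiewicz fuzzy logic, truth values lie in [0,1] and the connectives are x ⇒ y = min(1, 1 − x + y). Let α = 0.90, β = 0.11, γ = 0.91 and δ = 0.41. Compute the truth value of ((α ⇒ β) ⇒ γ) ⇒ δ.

α ⇒ β = min(1, 1 − 0.90 + 0.11) = min(1, 0.21) = 0.21
(α ⇒ β) ⇒ γ = min(1, 1 − 0.21 + 0.91) = min(1, 1.70) = 1.00
((α ⇒ β) ⇒ γ) ⇒ δ = min(1, 1 − 1.00 + 0.41) = min(1, 0.41) = 0.41

0.41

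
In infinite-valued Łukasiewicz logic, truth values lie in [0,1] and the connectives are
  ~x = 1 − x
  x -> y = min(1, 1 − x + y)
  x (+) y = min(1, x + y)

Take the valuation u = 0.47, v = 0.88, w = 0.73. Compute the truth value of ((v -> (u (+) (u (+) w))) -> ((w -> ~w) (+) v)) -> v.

0.88

u (+) w = min(1, 0.47 + 0.73) = min(1, 1.20) = 1.00
u (+) (u (+) w) = min(1, 0.47 + 1.00) = min(1, 1.47) = 1.00
v -> (u (+) (u (+) w)) = min(1, 1 − 0.88 + 1.00) = min(1, 1.12) = 1.00
~w = 1 − 0.73 = 0.27
w -> ~w = min(1, 1 − 0.73 + 0.27) = min(1, 0.54) = 0.54
(w -> ~w) (+) v = min(1, 0.54 + 0.88) = min(1, 1.42) = 1.00
(v -> (u (+) (u (+) w))) -> ((w -> ~w) (+) v) = min(1, 1 − 1.00 + 1.00) = min(1, 1.00) = 1.00
((v -> (u (+) (u (+) w))) -> ((w -> ~w) (+) v)) -> v = min(1, 1 − 1.00 + 0.88) = min(1, 0.88) = 0.88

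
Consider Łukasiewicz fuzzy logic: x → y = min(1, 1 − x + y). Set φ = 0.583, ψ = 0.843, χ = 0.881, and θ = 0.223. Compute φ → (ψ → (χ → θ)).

0.916

χ → θ = min(1, 1 − 0.881 + 0.223) = min(1, 0.342) = 0.342
ψ → (χ → θ) = min(1, 1 − 0.843 + 0.342) = min(1, 0.499) = 0.499
φ → (ψ → (χ → θ)) = min(1, 1 − 0.583 + 0.499) = min(1, 0.916) = 0.916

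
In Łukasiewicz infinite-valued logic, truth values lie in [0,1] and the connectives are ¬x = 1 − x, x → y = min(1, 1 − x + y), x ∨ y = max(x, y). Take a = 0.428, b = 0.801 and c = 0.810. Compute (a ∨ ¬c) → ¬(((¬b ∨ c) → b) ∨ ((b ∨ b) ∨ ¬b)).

¬c = 1 − 0.810 = 0.190
a ∨ ¬c = max(0.428, 0.190) = 0.428
¬b = 1 − 0.801 = 0.199
¬b ∨ c = max(0.199, 0.810) = 0.810
(¬b ∨ c) → b = min(1, 1 − 0.810 + 0.801) = min(1, 0.991) = 0.991
b ∨ b = max(0.801, 0.801) = 0.801
(b ∨ b) ∨ ¬b = max(0.801, 0.199) = 0.801
((¬b ∨ c) → b) ∨ ((b ∨ b) ∨ ¬b) = max(0.991, 0.801) = 0.991
¬(((¬b ∨ c) → b) ∨ ((b ∨ b) ∨ ¬b)) = 1 − 0.991 = 0.009
(a ∨ ¬c) → ¬(((¬b ∨ c) → b) ∨ ((b ∨ b) ∨ ¬b)) = min(1, 1 − 0.428 + 0.009) = min(1, 0.581) = 0.581

0.581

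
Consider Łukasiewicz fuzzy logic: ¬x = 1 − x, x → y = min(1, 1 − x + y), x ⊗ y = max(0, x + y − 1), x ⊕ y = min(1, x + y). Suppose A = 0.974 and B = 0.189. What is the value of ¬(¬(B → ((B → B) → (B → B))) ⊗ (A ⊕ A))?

1.000

B → B = min(1, 1 − 0.189 + 0.189) = min(1, 1.000) = 1.000
(B → B) → (B → B) = min(1, 1 − 1.000 + 1.000) = min(1, 1.000) = 1.000
B → ((B → B) → (B → B)) = min(1, 1 − 0.189 + 1.000) = min(1, 1.811) = 1.000
¬(B → ((B → B) → (B → B))) = 1 − 1.000 = 0.000
A ⊕ A = min(1, 0.974 + 0.974) = min(1, 1.948) = 1.000
¬(B → ((B → B) → (B → B))) ⊗ (A ⊕ A) = max(0, 0.000 + 1.000 − 1) = max(0, 0.000) = 0.000
¬(¬(B → ((B → B) → (B → B))) ⊗ (A ⊕ A)) = 1 − 0.000 = 1.000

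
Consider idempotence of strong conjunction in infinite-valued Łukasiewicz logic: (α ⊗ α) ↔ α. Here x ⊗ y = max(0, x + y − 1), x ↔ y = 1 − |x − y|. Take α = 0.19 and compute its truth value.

0.81

α ⊗ α = max(0, 0.19 + 0.19 − 1) = max(0, -0.62) = 0.00
(α ⊗ α) ↔ α = 1 − |0.00 − 0.19| = 1 − 0.19 = 0.81
(The value 0.81 < 1 shows this instance is not satisfied; fails in Ł∞ since a ⊗ a = max(0, 2a−1) ≠ a in general.)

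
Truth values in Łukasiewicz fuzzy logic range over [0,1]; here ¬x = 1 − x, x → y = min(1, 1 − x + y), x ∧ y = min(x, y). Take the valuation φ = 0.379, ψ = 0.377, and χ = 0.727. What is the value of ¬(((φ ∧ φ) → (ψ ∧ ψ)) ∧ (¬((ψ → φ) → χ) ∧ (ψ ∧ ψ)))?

φ ∧ φ = min(0.379, 0.379) = 0.379
ψ ∧ ψ = min(0.377, 0.377) = 0.377
(φ ∧ φ) → (ψ ∧ ψ) = min(1, 1 − 0.379 + 0.377) = min(1, 0.998) = 0.998
ψ → φ = min(1, 1 − 0.377 + 0.379) = min(1, 1.002) = 1.000
(ψ → φ) → χ = min(1, 1 − 1.000 + 0.727) = min(1, 0.727) = 0.727
¬((ψ → φ) → χ) = 1 − 0.727 = 0.273
¬((ψ → φ) → χ) ∧ (ψ ∧ ψ) = min(0.273, 0.377) = 0.273
((φ ∧ φ) → (ψ ∧ ψ)) ∧ (¬((ψ → φ) → χ) ∧ (ψ ∧ ψ)) = min(0.998, 0.273) = 0.273
¬(((φ ∧ φ) → (ψ ∧ ψ)) ∧ (¬((ψ → φ) → χ) ∧ (ψ ∧ ψ))) = 1 − 0.273 = 0.727

0.727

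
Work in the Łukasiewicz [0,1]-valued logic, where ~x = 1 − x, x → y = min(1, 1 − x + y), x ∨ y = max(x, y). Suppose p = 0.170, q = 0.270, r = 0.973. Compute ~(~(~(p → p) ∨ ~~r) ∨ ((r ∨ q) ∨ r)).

0.027

p → p = min(1, 1 − 0.170 + 0.170) = min(1, 1.000) = 1.000
~(p → p) = 1 − 1.000 = 0.000
~r = 1 − 0.973 = 0.027
~~r = 1 − 0.027 = 0.973
~(p → p) ∨ ~~r = max(0.000, 0.973) = 0.973
~(~(p → p) ∨ ~~r) = 1 − 0.973 = 0.027
r ∨ q = max(0.973, 0.270) = 0.973
(r ∨ q) ∨ r = max(0.973, 0.973) = 0.973
~(~(p → p) ∨ ~~r) ∨ ((r ∨ q) ∨ r) = max(0.027, 0.973) = 0.973
~(~(~(p → p) ∨ ~~r) ∨ ((r ∨ q) ∨ r)) = 1 − 0.973 = 0.027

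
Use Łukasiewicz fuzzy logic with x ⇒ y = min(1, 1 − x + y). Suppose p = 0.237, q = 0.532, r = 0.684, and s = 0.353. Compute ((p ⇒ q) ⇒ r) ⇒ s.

p ⇒ q = min(1, 1 − 0.237 + 0.532) = min(1, 1.295) = 1.000
(p ⇒ q) ⇒ r = min(1, 1 − 1.000 + 0.684) = min(1, 0.684) = 0.684
((p ⇒ q) ⇒ r) ⇒ s = min(1, 1 − 0.684 + 0.353) = min(1, 0.669) = 0.669

0.669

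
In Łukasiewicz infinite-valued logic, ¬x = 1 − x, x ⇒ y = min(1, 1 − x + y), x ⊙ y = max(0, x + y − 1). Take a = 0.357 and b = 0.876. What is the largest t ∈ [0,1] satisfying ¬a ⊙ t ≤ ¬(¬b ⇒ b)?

0.357

¬a = 1 − 0.357 = 0.643
So the left factor is ¬a = 0.643.
¬b = 1 − 0.876 = 0.124
¬b ⇒ b = min(1, 1 − 0.124 + 0.876) = min(1, 1.752) = 1.000
¬(¬b ⇒ b) = 1 − 1.000 = 0.000
So the right-hand bound is ¬(¬b ⇒ b) = 0.000.
The residuum of the Łukasiewicz t-norm gives the supremum: min(1, 1 − 0.643 + 0.000).
1 − 0.643 + 0.000 = 0.357, so t = min(1, 0.357) = 0.357.
Check: 0.643 ⊙ 0.357 = max(0, 0.000) = 0.000 ≤ 0.000.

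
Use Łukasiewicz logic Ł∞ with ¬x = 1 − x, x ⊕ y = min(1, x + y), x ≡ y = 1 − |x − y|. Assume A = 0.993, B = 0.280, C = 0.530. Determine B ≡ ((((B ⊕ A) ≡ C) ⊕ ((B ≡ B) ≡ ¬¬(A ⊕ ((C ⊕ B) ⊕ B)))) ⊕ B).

B ⊕ A = min(1, 0.280 + 0.993) = min(1, 1.273) = 1.000
(B ⊕ A) ≡ C = 1 − |1.000 − 0.530| = 1 − 0.470 = 0.530
B ≡ B = 1 − |0.280 − 0.280| = 1 − 0.000 = 1.000
C ⊕ B = min(1, 0.530 + 0.280) = min(1, 0.810) = 0.810
(C ⊕ B) ⊕ B = min(1, 0.810 + 0.280) = min(1, 1.090) = 1.000
A ⊕ ((C ⊕ B) ⊕ B) = min(1, 0.993 + 1.000) = min(1, 1.993) = 1.000
¬(A ⊕ ((C ⊕ B) ⊕ B)) = 1 − 1.000 = 0.000
¬¬(A ⊕ ((C ⊕ B) ⊕ B)) = 1 − 0.000 = 1.000
(B ≡ B) ≡ ¬¬(A ⊕ ((C ⊕ B) ⊕ B)) = 1 − |1.000 − 1.000| = 1 − 0.000 = 1.000
((B ⊕ A) ≡ C) ⊕ ((B ≡ B) ≡ ¬¬(A ⊕ ((C ⊕ B) ⊕ B))) = min(1, 0.530 + 1.000) = min(1, 1.530) = 1.000
(((B ⊕ A) ≡ C) ⊕ ((B ≡ B) ≡ ¬¬(A ⊕ ((C ⊕ B) ⊕ B)))) ⊕ B = min(1, 1.000 + 0.280) = min(1, 1.280) = 1.000
B ≡ ((((B ⊕ A) ≡ C) ⊕ ((B ≡ B) ≡ ¬¬(A ⊕ ((C ⊕ B) ⊕ B)))) ⊕ B) = 1 − |0.280 − 1.000| = 1 − 0.720 = 0.280

0.280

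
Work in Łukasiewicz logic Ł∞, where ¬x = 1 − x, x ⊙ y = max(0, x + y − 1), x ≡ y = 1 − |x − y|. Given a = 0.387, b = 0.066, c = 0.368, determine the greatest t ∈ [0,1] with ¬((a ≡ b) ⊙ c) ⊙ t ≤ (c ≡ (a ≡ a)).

a ≡ b = 1 − |0.387 − 0.066| = 1 − 0.321 = 0.679
(a ≡ b) ⊙ c = max(0, 0.679 + 0.368 − 1) = max(0, 0.047) = 0.047
¬((a ≡ b) ⊙ c) = 1 − 0.047 = 0.953
So the left factor is ¬((a ≡ b) ⊙ c) = 0.953.
a ≡ a = 1 − |0.387 − 0.387| = 1 − 0.000 = 1.000
c ≡ (a ≡ a) = 1 − |0.368 − 1.000| = 1 − 0.632 = 0.368
So the right-hand bound is c ≡ (a ≡ a) = 0.368.
The residuum of the Łukasiewicz t-norm gives the supremum: min(1, 1 − 0.953 + 0.368).
1 − 0.953 + 0.368 = 0.415, so t = min(1, 0.415) = 0.415.
Check: 0.953 ⊙ 0.415 = max(0, 0.368) = 0.368 ≤ 0.368.

0.415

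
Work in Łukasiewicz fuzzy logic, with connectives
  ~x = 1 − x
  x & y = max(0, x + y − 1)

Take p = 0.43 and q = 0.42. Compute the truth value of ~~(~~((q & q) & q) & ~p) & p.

0.00

q & q = max(0, 0.42 + 0.42 − 1) = max(0, -0.16) = 0.00
(q & q) & q = max(0, 0.00 + 0.42 − 1) = max(0, -0.58) = 0.00
~((q & q) & q) = 1 − 0.00 = 1.00
~~((q & q) & q) = 1 − 1.00 = 0.00
~p = 1 − 0.43 = 0.57
~~((q & q) & q) & ~p = max(0, 0.00 + 0.57 − 1) = max(0, -0.43) = 0.00
~(~~((q & q) & q) & ~p) = 1 − 0.00 = 1.00
~~(~~((q & q) & q) & ~p) = 1 − 1.00 = 0.00
~~(~~((q & q) & q) & ~p) & p = max(0, 0.00 + 0.43 − 1) = max(0, -0.57) = 0.00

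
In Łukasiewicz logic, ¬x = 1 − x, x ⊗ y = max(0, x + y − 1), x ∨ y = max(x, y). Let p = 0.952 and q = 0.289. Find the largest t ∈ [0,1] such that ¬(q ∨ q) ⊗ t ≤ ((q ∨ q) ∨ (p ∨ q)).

q ∨ q = max(0.289, 0.289) = 0.289
¬(q ∨ q) = 1 − 0.289 = 0.711
So the left factor is ¬(q ∨ q) = 0.711.
p ∨ q = max(0.952, 0.289) = 0.952
(q ∨ q) ∨ (p ∨ q) = max(0.289, 0.952) = 0.952
So the right-hand bound is (q ∨ q) ∨ (p ∨ q) = 0.952.
The residuum of the Łukasiewicz t-norm gives the supremum: min(1, 1 − 0.711 + 0.952).
1 − 0.711 + 0.952 = 1.241, so t = min(1, 1.241) = 1.000.
Check: 0.711 ⊗ 1.000 = max(0, 0.711) = 0.711 ≤ 0.952.

1.000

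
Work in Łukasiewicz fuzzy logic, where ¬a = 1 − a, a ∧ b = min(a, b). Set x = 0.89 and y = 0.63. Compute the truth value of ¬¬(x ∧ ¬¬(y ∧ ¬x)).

0.11

¬x = 1 − 0.89 = 0.11
y ∧ ¬x = min(0.63, 0.11) = 0.11
¬(y ∧ ¬x) = 1 − 0.11 = 0.89
¬¬(y ∧ ¬x) = 1 − 0.89 = 0.11
x ∧ ¬¬(y ∧ ¬x) = min(0.89, 0.11) = 0.11
¬(x ∧ ¬¬(y ∧ ¬x)) = 1 − 0.11 = 0.89
¬¬(x ∧ ¬¬(y ∧ ¬x)) = 1 − 0.89 = 0.11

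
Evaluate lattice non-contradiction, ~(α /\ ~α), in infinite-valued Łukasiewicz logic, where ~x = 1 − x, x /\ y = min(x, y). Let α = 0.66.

0.66

~α = 1 − 0.66 = 0.34
α /\ ~α = min(0.66, 0.34) = 0.34
~(α /\ ~α) = 1 − 0.34 = 0.66
(The value 0.66 < 1 shows this instance is not satisfied; not a Ł∞-tautology — its value is 1 − min(a, 1−a).)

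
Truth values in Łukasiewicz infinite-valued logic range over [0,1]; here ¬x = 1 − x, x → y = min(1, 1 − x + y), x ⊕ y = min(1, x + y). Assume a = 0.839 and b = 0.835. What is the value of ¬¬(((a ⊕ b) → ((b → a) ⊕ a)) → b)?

a ⊕ b = min(1, 0.839 + 0.835) = min(1, 1.674) = 1.000
b → a = min(1, 1 − 0.835 + 0.839) = min(1, 1.004) = 1.000
(b → a) ⊕ a = min(1, 1.000 + 0.839) = min(1, 1.839) = 1.000
(a ⊕ b) → ((b → a) ⊕ a) = min(1, 1 − 1.000 + 1.000) = min(1, 1.000) = 1.000
((a ⊕ b) → ((b → a) ⊕ a)) → b = min(1, 1 − 1.000 + 0.835) = min(1, 0.835) = 0.835
¬(((a ⊕ b) → ((b → a) ⊕ a)) → b) = 1 − 0.835 = 0.165
¬¬(((a ⊕ b) → ((b → a) ⊕ a)) → b) = 1 − 0.165 = 0.835

0.835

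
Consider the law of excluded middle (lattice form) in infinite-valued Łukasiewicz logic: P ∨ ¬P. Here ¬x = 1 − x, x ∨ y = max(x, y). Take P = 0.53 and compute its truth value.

0.53

¬P = 1 − 0.53 = 0.47
P ∨ ¬P = max(0.53, 0.47) = 0.53
(The value 0.53 < 1 shows this instance is not satisfied; not a Ł∞-tautology — its value is max(a, 1−a).)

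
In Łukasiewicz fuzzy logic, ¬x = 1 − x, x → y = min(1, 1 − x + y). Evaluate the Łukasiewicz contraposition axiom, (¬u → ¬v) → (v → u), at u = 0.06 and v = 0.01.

¬u = 1 − 0.06 = 0.94
¬v = 1 − 0.01 = 0.99
¬u → ¬v = min(1, 1 − 0.94 + 0.99) = min(1, 1.05) = 1.00
v → u = min(1, 1 − 0.01 + 0.06) = min(1, 1.05) = 1.00
(¬u → ¬v) → (v → u) = min(1, 1 − 1.00 + 1.00) = min(1, 1.00) = 1.00
(As expected: an axiom of Ł∞, always 1.)

1.00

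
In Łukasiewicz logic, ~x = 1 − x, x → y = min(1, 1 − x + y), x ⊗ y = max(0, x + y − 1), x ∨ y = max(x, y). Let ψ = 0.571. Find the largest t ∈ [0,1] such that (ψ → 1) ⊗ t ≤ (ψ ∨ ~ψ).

0.571

ψ → 1 = min(1, 1 − 0.571 + 1.000) = min(1, 1.429) = 1.000
So the left factor is ψ → 1 = 1.000.
~ψ = 1 − 0.571 = 0.429
ψ ∨ ~ψ = max(0.571, 0.429) = 0.571
So the right-hand bound is ψ ∨ ~ψ = 0.571.
The residuum of the Łukasiewicz t-norm gives the supremum: min(1, 1 − 1.000 + 0.571).
1 − 1.000 + 0.571 = 0.571, so t = min(1, 0.571) = 0.571.
Check: 1.000 ⊗ 0.571 = max(0, 0.571) = 0.571 ≤ 0.571.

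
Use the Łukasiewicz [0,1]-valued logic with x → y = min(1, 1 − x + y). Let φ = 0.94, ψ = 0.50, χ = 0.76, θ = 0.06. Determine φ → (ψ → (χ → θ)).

0.86

χ → θ = min(1, 1 − 0.76 + 0.06) = min(1, 0.30) = 0.30
ψ → (χ → θ) = min(1, 1 − 0.50 + 0.30) = min(1, 0.80) = 0.80
φ → (ψ → (χ → θ)) = min(1, 1 − 0.94 + 0.80) = min(1, 0.86) = 0.86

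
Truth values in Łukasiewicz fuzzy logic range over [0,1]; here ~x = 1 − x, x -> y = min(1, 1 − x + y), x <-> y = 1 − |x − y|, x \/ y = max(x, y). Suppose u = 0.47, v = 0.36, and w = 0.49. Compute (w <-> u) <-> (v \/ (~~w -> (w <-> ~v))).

w <-> u = 1 − |0.49 − 0.47| = 1 − 0.02 = 0.98
~w = 1 − 0.49 = 0.51
~~w = 1 − 0.51 = 0.49
~v = 1 − 0.36 = 0.64
w <-> ~v = 1 − |0.49 − 0.64| = 1 − 0.15 = 0.85
~~w -> (w <-> ~v) = min(1, 1 − 0.49 + 0.85) = min(1, 1.36) = 1.00
v \/ (~~w -> (w <-> ~v)) = max(0.36, 1.00) = 1.00
(w <-> u) <-> (v \/ (~~w -> (w <-> ~v))) = 1 − |0.98 − 1.00| = 1 − 0.02 = 0.98

0.98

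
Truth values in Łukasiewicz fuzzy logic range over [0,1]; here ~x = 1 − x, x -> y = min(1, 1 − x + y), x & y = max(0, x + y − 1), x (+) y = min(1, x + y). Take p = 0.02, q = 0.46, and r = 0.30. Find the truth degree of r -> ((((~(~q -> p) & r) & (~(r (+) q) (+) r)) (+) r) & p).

~q = 1 − 0.46 = 0.54
~q -> p = min(1, 1 − 0.54 + 0.02) = min(1, 0.48) = 0.48
~(~q -> p) = 1 − 0.48 = 0.52
~(~q -> p) & r = max(0, 0.52 + 0.30 − 1) = max(0, -0.18) = 0.00
r (+) q = min(1, 0.30 + 0.46) = min(1, 0.76) = 0.76
~(r (+) q) = 1 − 0.76 = 0.24
~(r (+) q) (+) r = min(1, 0.24 + 0.30) = min(1, 0.54) = 0.54
(~(~q -> p) & r) & (~(r (+) q) (+) r) = max(0, 0.00 + 0.54 − 1) = max(0, -0.46) = 0.00
((~(~q -> p) & r) & (~(r (+) q) (+) r)) (+) r = min(1, 0.00 + 0.30) = min(1, 0.30) = 0.30
(((~(~q -> p) & r) & (~(r (+) q) (+) r)) (+) r) & p = max(0, 0.30 + 0.02 − 1) = max(0, -0.68) = 0.00
r -> ((((~(~q -> p) & r) & (~(r (+) q) (+) r)) (+) r) & p) = min(1, 1 − 0.30 + 0.00) = min(1, 0.70) = 0.70

0.70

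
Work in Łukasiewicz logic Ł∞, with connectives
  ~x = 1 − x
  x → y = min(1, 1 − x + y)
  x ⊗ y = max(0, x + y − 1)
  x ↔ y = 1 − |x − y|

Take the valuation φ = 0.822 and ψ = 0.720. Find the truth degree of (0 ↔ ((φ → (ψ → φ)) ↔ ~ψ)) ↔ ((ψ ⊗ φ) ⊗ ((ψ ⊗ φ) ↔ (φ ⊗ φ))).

0.720

ψ → φ = min(1, 1 − 0.720 + 0.822) = min(1, 1.102) = 1.000
φ → (ψ → φ) = min(1, 1 − 0.822 + 1.000) = min(1, 1.178) = 1.000
~ψ = 1 − 0.720 = 0.280
(φ → (ψ → φ)) ↔ ~ψ = 1 − |1.000 − 0.280| = 1 − 0.720 = 0.280
0 ↔ ((φ → (ψ → φ)) ↔ ~ψ) = 1 − |0.000 − 0.280| = 1 − 0.280 = 0.720
ψ ⊗ φ = max(0, 0.720 + 0.822 − 1) = max(0, 0.542) = 0.542
φ ⊗ φ = max(0, 0.822 + 0.822 − 1) = max(0, 0.644) = 0.644
(ψ ⊗ φ) ↔ (φ ⊗ φ) = 1 − |0.542 − 0.644| = 1 − 0.102 = 0.898
(ψ ⊗ φ) ⊗ ((ψ ⊗ φ) ↔ (φ ⊗ φ)) = max(0, 0.542 + 0.898 − 1) = max(0, 0.440) = 0.440
(0 ↔ ((φ → (ψ → φ)) ↔ ~ψ)) ↔ ((ψ ⊗ φ) ⊗ ((ψ ⊗ φ) ↔ (φ ⊗ φ))) = 1 − |0.720 − 0.440| = 1 − 0.280 = 0.720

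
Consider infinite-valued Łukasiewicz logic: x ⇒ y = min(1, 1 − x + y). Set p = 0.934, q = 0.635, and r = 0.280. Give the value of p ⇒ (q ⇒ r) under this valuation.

q ⇒ r = min(1, 1 − 0.635 + 0.280) = min(1, 0.645) = 0.645
p ⇒ (q ⇒ r) = min(1, 1 − 0.934 + 0.645) = min(1, 0.711) = 0.711

0.711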